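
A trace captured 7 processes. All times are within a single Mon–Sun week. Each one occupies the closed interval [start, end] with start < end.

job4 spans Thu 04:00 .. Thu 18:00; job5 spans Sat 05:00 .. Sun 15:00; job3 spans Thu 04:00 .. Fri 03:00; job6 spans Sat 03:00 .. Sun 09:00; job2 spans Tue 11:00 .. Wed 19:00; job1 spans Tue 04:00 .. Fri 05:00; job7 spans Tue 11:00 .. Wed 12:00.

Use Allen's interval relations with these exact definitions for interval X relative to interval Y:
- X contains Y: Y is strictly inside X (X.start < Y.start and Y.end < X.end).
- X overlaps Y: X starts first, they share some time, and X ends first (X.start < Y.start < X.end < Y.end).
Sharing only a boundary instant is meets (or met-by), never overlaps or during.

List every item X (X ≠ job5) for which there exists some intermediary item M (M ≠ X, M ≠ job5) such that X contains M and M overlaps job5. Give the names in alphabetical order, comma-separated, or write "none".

none

Target job5 = [Sat 05:00, Sun 15:00].
Intermediaries M with M overlaps job5: job6.
Via job6 — items with X contains job6: none.
Union: none.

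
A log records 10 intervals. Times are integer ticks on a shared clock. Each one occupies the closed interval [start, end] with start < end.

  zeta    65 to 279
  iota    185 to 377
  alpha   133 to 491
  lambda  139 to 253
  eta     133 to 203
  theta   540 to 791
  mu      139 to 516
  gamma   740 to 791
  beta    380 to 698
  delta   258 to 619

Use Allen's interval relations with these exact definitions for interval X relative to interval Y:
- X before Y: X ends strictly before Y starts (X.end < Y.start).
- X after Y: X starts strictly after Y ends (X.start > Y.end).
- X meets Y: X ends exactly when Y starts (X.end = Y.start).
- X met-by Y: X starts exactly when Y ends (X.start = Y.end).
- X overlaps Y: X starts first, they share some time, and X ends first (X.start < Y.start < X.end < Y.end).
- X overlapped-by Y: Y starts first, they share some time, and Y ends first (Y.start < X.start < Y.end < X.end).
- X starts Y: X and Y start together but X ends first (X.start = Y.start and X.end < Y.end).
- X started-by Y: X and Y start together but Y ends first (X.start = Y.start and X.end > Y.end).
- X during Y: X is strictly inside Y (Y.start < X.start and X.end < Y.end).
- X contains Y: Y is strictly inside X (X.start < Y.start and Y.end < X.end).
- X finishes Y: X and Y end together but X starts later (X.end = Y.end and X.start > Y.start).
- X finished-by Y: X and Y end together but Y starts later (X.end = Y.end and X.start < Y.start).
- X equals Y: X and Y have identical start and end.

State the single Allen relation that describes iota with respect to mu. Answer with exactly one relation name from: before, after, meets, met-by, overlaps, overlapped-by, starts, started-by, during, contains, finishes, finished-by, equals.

during

iota = [185, 377]; mu = [139, 516].
Compare endpoints: iota.start > mu.start, iota.start < mu.end, iota.end > mu.start, iota.end < mu.end.
That pattern is 'during'.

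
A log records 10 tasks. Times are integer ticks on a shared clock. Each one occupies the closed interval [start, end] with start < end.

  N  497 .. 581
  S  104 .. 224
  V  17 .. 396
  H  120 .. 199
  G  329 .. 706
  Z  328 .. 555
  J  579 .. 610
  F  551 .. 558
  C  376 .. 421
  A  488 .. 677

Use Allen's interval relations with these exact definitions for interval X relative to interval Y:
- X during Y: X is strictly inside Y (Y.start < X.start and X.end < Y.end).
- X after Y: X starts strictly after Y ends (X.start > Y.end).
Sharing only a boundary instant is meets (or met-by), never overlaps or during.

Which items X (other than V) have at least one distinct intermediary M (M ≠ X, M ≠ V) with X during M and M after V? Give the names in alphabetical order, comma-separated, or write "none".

Target V = [17, 396].
Intermediaries M with M after V: A, F, J, N.
Via A — items with X during A: F, J, N.
Via F — items with X during F: none.
Via J — items with X during J: none.
Via N — items with X during N: F.
Union: F, J, N.

F, J, N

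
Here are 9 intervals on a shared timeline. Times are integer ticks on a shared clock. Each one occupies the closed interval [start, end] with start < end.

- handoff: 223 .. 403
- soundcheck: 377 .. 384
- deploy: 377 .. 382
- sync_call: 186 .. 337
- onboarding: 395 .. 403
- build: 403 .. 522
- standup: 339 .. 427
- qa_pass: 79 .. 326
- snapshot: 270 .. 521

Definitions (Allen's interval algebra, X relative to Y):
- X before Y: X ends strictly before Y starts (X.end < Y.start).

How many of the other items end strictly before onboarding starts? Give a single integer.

4

Target onboarding = [395, 403].
build [403, 522] → met-by → no.
deploy [377, 382] → before → counts.
handoff [223, 403] → finished-by → no.
qa_pass [79, 326] → before → counts.
snapshot [270, 521] → contains → no.
soundcheck [377, 384] → before → counts.
standup [339, 427] → contains → no.
sync_call [186, 337] → before → counts.
Total: 4.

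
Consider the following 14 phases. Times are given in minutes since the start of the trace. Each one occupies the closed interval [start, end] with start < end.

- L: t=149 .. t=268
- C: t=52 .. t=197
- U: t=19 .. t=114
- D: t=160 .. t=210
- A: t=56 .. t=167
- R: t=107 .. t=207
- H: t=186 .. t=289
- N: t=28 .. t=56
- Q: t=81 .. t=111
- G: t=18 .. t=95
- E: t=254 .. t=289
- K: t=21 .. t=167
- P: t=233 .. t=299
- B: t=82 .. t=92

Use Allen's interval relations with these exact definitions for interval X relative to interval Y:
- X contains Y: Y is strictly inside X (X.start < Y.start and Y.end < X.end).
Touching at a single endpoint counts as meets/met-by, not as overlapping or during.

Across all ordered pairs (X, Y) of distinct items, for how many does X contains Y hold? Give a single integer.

Checking all 182 ordered pairs for relation 'contains'; matching pairs in alphabetical order:
(A, B): A contains B ✓
(A, Q): A contains Q ✓
(C, A): C contains A ✓
(C, B): C contains B ✓
(C, Q): C contains Q ✓
(G, B): G contains B ✓
(G, N): G contains N ✓
(K, B): K contains B ✓
(K, N): K contains N ✓
(K, Q): K contains Q ✓
(L, D): L contains D ✓
(P, E): P contains E ✓
(Q, B): Q contains B ✓
(U, B): U contains B ✓
(U, N): U contains N ✓
(U, Q): U contains Q ✓
Count: 16.

16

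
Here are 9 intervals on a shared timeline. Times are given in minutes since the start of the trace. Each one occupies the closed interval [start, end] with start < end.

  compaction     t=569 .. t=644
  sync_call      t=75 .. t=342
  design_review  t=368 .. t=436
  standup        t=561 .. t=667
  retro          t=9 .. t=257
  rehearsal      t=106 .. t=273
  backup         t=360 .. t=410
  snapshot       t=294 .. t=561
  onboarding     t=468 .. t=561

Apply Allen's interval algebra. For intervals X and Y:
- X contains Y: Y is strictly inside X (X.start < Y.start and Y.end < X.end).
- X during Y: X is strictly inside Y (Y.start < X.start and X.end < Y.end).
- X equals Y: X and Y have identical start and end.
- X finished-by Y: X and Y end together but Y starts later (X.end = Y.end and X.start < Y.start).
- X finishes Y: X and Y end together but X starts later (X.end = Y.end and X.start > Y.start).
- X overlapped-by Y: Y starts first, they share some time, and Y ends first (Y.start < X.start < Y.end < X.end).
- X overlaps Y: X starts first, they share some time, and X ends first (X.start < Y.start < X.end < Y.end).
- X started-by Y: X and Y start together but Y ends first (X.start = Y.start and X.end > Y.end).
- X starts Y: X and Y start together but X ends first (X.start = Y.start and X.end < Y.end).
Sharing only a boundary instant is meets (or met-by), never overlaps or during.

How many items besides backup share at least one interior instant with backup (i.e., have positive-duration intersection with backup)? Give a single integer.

Target backup = [t=360, t=410].
compaction [t=569, t=644] → after → no.
design_review [t=368, t=436] → overlapped-by → counts.
onboarding [t=468, t=561] → after → no.
rehearsal [t=106, t=273] → before → no.
retro [t=9, t=257] → before → no.
snapshot [t=294, t=561] → contains → counts.
standup [t=561, t=667] → after → no.
sync_call [t=75, t=342] → before → no.
Total: 2.

2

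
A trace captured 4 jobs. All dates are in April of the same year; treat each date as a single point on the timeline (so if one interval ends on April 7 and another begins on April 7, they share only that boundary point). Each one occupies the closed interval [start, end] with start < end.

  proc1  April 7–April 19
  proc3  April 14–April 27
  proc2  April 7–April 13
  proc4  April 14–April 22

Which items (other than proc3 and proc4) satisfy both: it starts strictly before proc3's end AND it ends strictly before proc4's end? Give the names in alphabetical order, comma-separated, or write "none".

proc1, proc2

Conditions: its start is strictly before proc3's end (X.start < April 27) AND its end is strictly before proc4's end (X.end < April 22).
proc1: start April 7 < April 27? ✓; end April 19 < April 22? ✓ → yes.
proc2: start April 7 < April 27? ✓; end April 13 < April 22? ✓ → yes.
Result: proc1, proc2.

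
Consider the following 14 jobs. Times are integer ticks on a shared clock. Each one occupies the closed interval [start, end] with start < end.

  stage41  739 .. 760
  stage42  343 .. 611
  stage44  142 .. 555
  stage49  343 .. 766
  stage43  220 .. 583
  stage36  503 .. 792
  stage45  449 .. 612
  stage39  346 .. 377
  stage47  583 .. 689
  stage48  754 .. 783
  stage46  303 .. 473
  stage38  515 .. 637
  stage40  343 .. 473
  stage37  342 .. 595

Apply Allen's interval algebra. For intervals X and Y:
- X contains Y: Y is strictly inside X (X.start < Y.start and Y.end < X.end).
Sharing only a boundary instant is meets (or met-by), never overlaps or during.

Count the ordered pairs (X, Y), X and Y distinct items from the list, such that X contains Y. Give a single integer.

20

Checking all 182 ordered pairs for relation 'contains'; matching pairs in alphabetical order:
(stage36, stage38): stage36 contains stage38 ✓
(stage36, stage41): stage36 contains stage41 ✓
(stage36, stage47): stage36 contains stage47 ✓
(stage36, stage48): stage36 contains stage48 ✓
(stage37, stage39): stage37 contains stage39 ✓
(stage37, stage40): stage37 contains stage40 ✓
(stage40, stage39): stage40 contains stage39 ✓
(stage42, stage39): stage42 contains stage39 ✓
(stage43, stage39): stage43 contains stage39 ✓
(stage43, stage40): stage43 contains stage40 ✓
(stage43, stage46): stage43 contains stage46 ✓
(stage44, stage39): stage44 contains stage39 ✓
(stage44, stage40): stage44 contains stage40 ✓
(stage44, stage46): stage44 contains stage46 ✓
(stage46, stage39): stage46 contains stage39 ✓
(stage49, stage38): stage49 contains stage38 ✓
(stage49, stage39): stage49 contains stage39 ✓
(stage49, stage41): stage49 contains stage41 ✓
(stage49, stage45): stage49 contains stage45 ✓
(stage49, stage47): stage49 contains stage47 ✓
Count: 20.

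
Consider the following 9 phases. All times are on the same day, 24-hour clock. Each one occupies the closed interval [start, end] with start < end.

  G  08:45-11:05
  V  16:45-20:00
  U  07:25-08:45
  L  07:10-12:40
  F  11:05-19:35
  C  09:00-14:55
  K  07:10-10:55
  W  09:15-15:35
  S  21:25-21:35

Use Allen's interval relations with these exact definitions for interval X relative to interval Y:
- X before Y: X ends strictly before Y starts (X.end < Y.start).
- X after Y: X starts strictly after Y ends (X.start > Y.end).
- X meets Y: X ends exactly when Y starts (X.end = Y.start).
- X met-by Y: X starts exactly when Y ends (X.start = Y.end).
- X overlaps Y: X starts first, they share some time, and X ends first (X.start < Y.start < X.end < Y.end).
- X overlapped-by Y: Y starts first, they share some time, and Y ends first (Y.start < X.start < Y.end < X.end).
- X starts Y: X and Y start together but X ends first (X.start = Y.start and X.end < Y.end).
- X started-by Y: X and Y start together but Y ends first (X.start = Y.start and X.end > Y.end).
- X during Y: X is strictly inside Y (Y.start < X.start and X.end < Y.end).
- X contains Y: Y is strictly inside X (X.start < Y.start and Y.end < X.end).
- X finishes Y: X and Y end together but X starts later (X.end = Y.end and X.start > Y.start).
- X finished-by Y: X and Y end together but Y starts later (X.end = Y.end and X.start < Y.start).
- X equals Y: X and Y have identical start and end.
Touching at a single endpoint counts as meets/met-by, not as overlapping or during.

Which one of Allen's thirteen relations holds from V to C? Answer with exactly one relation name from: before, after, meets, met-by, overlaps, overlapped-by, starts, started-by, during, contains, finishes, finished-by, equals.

V = [16:45, 20:00]; C = [09:00, 14:55].
Compare endpoints: V.start > C.start, V.start > C.end, V.end > C.start, V.end > C.end.
That pattern is 'after'.

after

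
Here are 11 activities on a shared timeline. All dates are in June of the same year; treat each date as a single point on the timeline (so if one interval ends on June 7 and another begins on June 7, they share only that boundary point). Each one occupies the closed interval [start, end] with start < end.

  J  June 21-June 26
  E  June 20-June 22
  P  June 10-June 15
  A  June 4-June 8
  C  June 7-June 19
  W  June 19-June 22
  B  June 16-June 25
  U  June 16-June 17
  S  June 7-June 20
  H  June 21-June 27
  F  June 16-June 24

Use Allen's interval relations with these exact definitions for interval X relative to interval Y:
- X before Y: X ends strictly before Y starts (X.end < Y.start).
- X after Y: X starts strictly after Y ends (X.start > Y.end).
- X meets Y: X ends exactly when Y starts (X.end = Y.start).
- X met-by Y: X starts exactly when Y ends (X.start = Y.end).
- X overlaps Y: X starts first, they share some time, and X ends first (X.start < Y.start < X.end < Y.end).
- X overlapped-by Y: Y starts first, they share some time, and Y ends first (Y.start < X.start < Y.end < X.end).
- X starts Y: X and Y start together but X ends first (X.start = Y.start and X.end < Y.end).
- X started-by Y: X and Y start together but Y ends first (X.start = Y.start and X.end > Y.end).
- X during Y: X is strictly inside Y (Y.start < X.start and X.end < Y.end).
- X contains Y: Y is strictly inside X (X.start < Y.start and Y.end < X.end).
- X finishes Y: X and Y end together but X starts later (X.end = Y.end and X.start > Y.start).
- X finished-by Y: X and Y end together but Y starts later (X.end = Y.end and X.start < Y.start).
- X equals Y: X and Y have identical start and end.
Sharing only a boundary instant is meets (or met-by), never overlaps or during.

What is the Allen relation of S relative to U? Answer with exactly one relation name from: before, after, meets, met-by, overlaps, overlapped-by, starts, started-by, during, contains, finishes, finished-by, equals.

contains

S = [June 7, June 20]; U = [June 16, June 17].
Compare endpoints: S.start < U.start, S.start < U.end, S.end > U.start, S.end > U.end.
That pattern is 'contains'.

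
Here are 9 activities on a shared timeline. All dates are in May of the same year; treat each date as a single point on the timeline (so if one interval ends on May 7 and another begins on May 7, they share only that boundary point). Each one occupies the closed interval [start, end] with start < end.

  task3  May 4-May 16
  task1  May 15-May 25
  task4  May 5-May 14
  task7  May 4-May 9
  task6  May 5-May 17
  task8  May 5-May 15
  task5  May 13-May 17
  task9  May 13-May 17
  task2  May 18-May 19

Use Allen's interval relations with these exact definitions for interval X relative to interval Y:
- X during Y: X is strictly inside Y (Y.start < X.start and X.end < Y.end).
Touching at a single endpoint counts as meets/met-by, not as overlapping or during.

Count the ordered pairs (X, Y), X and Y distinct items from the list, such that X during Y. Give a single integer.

3

Checking all 72 ordered pairs for relation 'during'; matching pairs in alphabetical order:
(task2, task1): task2 during task1 ✓
(task4, task3): task4 during task3 ✓
(task8, task3): task8 during task3 ✓
Count: 3.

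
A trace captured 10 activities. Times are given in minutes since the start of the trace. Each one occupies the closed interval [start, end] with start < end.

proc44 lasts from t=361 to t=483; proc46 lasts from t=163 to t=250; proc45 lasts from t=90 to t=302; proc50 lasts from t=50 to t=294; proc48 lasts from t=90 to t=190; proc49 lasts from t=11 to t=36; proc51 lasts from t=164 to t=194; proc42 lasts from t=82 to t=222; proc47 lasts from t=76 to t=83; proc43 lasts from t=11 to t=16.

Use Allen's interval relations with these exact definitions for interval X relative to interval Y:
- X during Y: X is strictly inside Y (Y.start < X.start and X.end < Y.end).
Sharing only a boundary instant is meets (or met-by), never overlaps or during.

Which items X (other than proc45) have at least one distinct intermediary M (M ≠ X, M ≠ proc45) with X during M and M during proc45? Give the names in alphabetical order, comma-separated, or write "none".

Target proc45 = [t=90, t=302].
Intermediaries M with M during proc45: proc46, proc51.
Via proc46 — items with X during proc46: proc51.
Via proc51 — items with X during proc51: none.
Union: proc51.

proc51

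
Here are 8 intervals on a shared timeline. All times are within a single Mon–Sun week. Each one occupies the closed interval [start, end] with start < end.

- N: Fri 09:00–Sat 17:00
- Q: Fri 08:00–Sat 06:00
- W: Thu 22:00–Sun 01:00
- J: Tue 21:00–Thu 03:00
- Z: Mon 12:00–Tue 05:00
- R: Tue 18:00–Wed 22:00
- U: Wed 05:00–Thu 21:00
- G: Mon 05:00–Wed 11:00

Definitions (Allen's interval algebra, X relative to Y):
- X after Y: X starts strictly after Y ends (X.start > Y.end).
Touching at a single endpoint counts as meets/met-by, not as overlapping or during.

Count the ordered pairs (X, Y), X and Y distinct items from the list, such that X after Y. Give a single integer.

Checking all 56 ordered pairs for relation 'after'; matching pairs in alphabetical order:
(J, Z): J after Z ✓
(N, G): N after G ✓
(N, J): N after J ✓
(N, R): N after R ✓
(N, U): N after U ✓
(N, Z): N after Z ✓
(Q, G): Q after G ✓
(Q, J): Q after J ✓
(Q, R): Q after R ✓
(Q, U): Q after U ✓
(Q, Z): Q after Z ✓
(R, Z): R after Z ✓
(U, Z): U after Z ✓
(W, G): W after G ✓
(W, J): W after J ✓
(W, R): W after R ✓
(W, U): W after U ✓
(W, Z): W after Z ✓
Count: 18.

18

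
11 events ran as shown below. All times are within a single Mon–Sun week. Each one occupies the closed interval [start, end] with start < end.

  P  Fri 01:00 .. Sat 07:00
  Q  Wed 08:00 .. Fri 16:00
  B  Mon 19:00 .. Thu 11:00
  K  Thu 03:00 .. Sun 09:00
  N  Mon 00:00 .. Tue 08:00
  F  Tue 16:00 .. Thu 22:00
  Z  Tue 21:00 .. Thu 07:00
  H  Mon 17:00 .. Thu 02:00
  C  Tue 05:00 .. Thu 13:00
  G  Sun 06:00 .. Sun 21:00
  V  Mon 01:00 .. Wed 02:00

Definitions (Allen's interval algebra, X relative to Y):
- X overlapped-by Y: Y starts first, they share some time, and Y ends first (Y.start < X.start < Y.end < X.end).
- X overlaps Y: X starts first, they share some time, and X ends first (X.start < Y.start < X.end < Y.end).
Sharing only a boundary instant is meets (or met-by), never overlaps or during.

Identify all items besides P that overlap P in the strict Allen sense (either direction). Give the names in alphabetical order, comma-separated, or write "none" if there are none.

Q

Target P = [Fri 01:00, Sat 07:00].
B [Mon 19:00, Thu 11:00] → before → no.
C [Tue 05:00, Thu 13:00] → before → no.
F [Tue 16:00, Thu 22:00] → before → no.
G [Sun 06:00, Sun 21:00] → after → no.
H [Mon 17:00, Thu 02:00] → before → no.
K [Thu 03:00, Sun 09:00] → contains → no.
N [Mon 00:00, Tue 08:00] → before → no.
Q [Wed 08:00, Fri 16:00] → overlaps → yes.
V [Mon 01:00, Wed 02:00] → before → no.
Z [Tue 21:00, Thu 07:00] → before → no.
Result: Q.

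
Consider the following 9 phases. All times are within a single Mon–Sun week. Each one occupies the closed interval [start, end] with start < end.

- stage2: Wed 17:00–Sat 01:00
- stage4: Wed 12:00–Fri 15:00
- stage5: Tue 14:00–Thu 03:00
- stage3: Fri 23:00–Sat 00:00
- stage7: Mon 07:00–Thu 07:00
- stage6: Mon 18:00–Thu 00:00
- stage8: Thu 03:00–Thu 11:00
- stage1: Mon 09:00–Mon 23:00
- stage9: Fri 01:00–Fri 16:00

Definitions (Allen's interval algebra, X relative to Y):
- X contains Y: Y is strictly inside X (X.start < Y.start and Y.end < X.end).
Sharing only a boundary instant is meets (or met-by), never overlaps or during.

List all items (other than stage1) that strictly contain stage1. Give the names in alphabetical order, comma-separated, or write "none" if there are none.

stage7

Target stage1 = [Mon 09:00, Mon 23:00].
stage2 [Wed 17:00, Sat 01:00] → after → no.
stage3 [Fri 23:00, Sat 00:00] → after → no.
stage4 [Wed 12:00, Fri 15:00] → after → no.
stage5 [Tue 14:00, Thu 03:00] → after → no.
stage6 [Mon 18:00, Thu 00:00] → overlapped-by → no.
stage7 [Mon 07:00, Thu 07:00] → contains → yes.
stage8 [Thu 03:00, Thu 11:00] → after → no.
stage9 [Fri 01:00, Fri 16:00] → after → no.
Result: stage7.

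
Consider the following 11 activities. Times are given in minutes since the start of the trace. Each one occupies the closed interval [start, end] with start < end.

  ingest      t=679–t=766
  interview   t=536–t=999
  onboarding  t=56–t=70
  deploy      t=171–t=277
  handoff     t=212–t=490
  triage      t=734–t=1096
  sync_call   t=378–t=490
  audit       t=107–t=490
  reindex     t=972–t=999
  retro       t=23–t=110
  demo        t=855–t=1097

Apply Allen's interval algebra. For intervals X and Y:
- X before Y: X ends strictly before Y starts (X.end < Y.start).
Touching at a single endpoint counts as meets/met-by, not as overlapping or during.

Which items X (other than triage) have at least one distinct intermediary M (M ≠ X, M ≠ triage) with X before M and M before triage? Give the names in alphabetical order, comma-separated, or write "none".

deploy, onboarding, retro

Target triage = [t=734, t=1096].
Intermediaries M with M before triage: audit, deploy, handoff, onboarding, retro, sync_call.
Via audit — items with X before audit: onboarding.
Via deploy — items with X before deploy: onboarding, retro.
Via handoff — items with X before handoff: onboarding, retro.
Via onboarding — items with X before onboarding: none.
Via retro — items with X before retro: none.
Via sync_call — items with X before sync_call: deploy, onboarding, retro.
Union: deploy, onboarding, retro.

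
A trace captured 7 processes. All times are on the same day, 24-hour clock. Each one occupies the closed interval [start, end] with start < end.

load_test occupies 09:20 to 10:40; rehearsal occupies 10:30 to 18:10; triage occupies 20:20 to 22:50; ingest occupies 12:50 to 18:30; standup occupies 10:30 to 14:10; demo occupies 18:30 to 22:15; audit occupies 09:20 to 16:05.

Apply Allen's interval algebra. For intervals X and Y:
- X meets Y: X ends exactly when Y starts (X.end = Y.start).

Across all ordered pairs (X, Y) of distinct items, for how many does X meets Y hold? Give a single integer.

1

Checking all 42 ordered pairs for relation 'meets'; matching pairs in alphabetical order:
(ingest, demo): ingest meets demo ✓
Count: 1.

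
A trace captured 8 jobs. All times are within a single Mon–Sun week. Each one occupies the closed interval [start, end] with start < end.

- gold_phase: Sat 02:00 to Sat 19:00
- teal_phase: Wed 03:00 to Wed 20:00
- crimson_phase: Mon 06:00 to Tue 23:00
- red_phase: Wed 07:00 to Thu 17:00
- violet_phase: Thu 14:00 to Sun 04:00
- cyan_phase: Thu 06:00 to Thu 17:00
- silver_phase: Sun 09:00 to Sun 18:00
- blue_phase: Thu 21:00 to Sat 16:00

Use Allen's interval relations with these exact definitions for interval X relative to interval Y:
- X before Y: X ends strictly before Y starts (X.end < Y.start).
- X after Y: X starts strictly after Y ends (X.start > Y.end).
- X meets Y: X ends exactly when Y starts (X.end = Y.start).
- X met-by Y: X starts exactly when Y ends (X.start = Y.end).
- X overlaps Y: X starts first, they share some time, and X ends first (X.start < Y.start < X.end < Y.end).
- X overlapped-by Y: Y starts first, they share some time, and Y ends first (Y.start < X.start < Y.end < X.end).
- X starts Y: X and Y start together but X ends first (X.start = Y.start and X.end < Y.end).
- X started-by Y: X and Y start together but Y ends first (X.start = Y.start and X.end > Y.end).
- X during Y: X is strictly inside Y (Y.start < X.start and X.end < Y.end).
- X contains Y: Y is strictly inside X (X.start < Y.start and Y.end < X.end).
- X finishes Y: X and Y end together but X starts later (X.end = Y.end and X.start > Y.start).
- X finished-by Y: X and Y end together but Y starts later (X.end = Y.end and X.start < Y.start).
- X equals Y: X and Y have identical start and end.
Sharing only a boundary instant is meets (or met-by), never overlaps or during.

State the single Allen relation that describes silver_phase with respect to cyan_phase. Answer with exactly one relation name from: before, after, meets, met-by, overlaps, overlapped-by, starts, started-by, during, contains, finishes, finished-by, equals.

silver_phase = [Sun 09:00, Sun 18:00]; cyan_phase = [Thu 06:00, Thu 17:00].
Compare endpoints: silver_phase.start > cyan_phase.start, silver_phase.start > cyan_phase.end, silver_phase.end > cyan_phase.start, silver_phase.end > cyan_phase.end.
That pattern is 'after'.

after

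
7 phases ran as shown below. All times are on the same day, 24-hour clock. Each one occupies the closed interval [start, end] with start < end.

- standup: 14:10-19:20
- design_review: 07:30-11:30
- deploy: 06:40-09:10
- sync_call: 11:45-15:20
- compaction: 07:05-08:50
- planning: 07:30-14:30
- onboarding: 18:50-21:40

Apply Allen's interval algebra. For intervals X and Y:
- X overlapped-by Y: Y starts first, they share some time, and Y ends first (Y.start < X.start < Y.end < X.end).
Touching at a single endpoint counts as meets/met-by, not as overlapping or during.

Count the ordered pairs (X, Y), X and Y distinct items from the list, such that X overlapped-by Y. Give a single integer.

Checking all 42 ordered pairs for relation 'overlapped-by'; matching pairs in alphabetical order:
(design_review, compaction): design_review overlapped-by compaction ✓
(design_review, deploy): design_review overlapped-by deploy ✓
(onboarding, standup): onboarding overlapped-by standup ✓
(planning, compaction): planning overlapped-by compaction ✓
(planning, deploy): planning overlapped-by deploy ✓
(standup, planning): standup overlapped-by planning ✓
(standup, sync_call): standup overlapped-by sync_call ✓
(sync_call, planning): sync_call overlapped-by planning ✓
Count: 8.

8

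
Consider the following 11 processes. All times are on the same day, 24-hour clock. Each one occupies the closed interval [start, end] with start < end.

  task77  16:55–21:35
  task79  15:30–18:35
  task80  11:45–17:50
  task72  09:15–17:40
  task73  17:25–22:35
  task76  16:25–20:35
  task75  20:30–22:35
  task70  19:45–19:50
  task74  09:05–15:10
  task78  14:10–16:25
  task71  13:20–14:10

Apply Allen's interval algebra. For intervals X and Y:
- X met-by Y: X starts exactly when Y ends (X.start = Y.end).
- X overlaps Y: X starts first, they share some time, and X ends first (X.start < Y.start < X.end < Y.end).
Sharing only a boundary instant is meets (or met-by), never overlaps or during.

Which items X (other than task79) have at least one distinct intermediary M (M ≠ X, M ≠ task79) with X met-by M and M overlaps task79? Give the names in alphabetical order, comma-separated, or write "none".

task76

Target task79 = [15:30, 18:35].
Intermediaries M with M overlaps task79: task72, task78, task80.
Via task72 — items with X met-by task72: none.
Via task78 — items with X met-by task78: task76.
Via task80 — items with X met-by task80: none.
Union: task76.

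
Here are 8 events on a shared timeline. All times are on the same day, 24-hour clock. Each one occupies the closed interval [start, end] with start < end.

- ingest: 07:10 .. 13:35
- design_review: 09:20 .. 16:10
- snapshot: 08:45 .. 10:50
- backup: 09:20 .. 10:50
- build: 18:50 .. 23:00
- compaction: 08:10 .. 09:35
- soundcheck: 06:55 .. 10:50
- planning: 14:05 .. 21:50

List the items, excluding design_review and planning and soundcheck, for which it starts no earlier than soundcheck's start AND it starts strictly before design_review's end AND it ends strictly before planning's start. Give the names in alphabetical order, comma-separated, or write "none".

Conditions: its start is no earlier than soundcheck's start (X.start >= 06:55) AND its start is strictly before design_review's end (X.start < 16:10) AND its end is strictly before planning's start (X.end < 14:05).
backup: start 09:20 >= 06:55? ✓; start 09:20 < 16:10? ✓; end 10:50 < 14:05? ✓ → yes.
build: start 18:50 >= 06:55? ✓; start 18:50 < 16:10? ✗; end 23:00 < 14:05? ✗ → no.
compaction: start 08:10 >= 06:55? ✓; start 08:10 < 16:10? ✓; end 09:35 < 14:05? ✓ → yes.
ingest: start 07:10 >= 06:55? ✓; start 07:10 < 16:10? ✓; end 13:35 < 14:05? ✓ → yes.
snapshot: start 08:45 >= 06:55? ✓; start 08:45 < 16:10? ✓; end 10:50 < 14:05? ✓ → yes.
Result: backup, compaction, ingest, snapshot.

backup, compaction, ingest, snapshot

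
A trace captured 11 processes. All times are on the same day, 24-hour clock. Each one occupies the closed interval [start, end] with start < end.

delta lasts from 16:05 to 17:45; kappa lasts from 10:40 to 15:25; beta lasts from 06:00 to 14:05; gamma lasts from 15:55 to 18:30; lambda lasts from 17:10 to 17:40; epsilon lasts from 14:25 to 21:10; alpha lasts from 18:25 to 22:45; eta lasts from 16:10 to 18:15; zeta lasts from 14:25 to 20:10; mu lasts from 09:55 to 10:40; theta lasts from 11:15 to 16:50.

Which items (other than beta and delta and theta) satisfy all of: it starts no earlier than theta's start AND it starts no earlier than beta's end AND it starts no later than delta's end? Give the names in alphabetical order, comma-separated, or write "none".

Conditions: its start is no earlier than theta's start (X.start >= 11:15) AND its start is no earlier than beta's end (X.start >= 14:05) AND its start is no later than delta's end (X.start <= 17:45).
alpha: start 18:25 >= 11:15? ✓; start 18:25 >= 14:05? ✓; start 18:25 <= 17:45? ✗ → no.
epsilon: start 14:25 >= 11:15? ✓; start 14:25 >= 14:05? ✓; start 14:25 <= 17:45? ✓ → yes.
eta: start 16:10 >= 11:15? ✓; start 16:10 >= 14:05? ✓; start 16:10 <= 17:45? ✓ → yes.
gamma: start 15:55 >= 11:15? ✓; start 15:55 >= 14:05? ✓; start 15:55 <= 17:45? ✓ → yes.
kappa: start 10:40 >= 11:15? ✗; start 10:40 >= 14:05? ✗; start 10:40 <= 17:45? ✓ → no.
lambda: start 17:10 >= 11:15? ✓; start 17:10 >= 14:05? ✓; start 17:10 <= 17:45? ✓ → yes.
mu: start 09:55 >= 11:15? ✗; start 09:55 >= 14:05? ✗; start 09:55 <= 17:45? ✓ → no.
zeta: start 14:25 >= 11:15? ✓; start 14:25 >= 14:05? ✓; start 14:25 <= 17:45? ✓ → yes.
Result: epsilon, eta, gamma, lambda, zeta.

epsilon, eta, gamma, lambda, zeta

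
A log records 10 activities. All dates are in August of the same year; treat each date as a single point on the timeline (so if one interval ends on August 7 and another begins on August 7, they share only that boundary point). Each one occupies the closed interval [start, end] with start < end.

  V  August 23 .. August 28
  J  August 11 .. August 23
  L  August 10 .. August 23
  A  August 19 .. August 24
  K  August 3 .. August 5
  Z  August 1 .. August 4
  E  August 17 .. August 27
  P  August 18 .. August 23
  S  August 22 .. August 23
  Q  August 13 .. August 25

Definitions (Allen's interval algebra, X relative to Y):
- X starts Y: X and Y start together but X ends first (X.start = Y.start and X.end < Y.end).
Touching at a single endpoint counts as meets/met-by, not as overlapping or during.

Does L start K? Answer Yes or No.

No

L = [August 10, August 23], K = [August 3, August 5].
Actual relation of L to K: after.
Asked whether 'starts' holds → No.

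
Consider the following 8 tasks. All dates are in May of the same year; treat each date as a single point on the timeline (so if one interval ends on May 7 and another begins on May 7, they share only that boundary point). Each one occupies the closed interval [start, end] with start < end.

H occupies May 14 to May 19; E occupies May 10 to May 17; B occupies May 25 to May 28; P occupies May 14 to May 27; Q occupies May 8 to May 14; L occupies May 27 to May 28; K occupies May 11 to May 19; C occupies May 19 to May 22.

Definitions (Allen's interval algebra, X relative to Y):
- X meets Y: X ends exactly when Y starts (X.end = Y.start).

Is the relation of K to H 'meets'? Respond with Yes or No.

No

K = [May 11, May 19], H = [May 14, May 19].
Actual relation of K to H: finished-by.
Asked whether 'meets' holds → No.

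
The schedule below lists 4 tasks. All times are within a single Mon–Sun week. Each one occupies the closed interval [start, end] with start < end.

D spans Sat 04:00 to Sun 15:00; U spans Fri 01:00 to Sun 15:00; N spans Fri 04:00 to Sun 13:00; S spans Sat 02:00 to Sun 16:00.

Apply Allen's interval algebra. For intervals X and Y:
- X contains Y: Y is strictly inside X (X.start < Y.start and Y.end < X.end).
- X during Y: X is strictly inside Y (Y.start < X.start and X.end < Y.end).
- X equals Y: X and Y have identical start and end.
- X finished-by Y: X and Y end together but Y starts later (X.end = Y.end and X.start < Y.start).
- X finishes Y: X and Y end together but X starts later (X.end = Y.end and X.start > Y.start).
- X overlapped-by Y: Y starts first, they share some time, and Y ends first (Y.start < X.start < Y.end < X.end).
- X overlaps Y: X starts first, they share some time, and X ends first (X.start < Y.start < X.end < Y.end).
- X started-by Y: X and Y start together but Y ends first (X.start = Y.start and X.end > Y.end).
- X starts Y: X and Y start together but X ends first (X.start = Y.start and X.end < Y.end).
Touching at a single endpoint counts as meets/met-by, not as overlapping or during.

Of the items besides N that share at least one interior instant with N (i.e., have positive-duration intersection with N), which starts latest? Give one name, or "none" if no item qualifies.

Target N = [Fri 04:00, Sun 13:00].
D [Sat 04:00, Sun 15:00] → overlapped-by → candidate.
S [Sat 02:00, Sun 16:00] → overlapped-by → candidate.
U [Fri 01:00, Sun 15:00] → contains → candidate.
Among candidates, latest start is Sat 04:00 → D.

D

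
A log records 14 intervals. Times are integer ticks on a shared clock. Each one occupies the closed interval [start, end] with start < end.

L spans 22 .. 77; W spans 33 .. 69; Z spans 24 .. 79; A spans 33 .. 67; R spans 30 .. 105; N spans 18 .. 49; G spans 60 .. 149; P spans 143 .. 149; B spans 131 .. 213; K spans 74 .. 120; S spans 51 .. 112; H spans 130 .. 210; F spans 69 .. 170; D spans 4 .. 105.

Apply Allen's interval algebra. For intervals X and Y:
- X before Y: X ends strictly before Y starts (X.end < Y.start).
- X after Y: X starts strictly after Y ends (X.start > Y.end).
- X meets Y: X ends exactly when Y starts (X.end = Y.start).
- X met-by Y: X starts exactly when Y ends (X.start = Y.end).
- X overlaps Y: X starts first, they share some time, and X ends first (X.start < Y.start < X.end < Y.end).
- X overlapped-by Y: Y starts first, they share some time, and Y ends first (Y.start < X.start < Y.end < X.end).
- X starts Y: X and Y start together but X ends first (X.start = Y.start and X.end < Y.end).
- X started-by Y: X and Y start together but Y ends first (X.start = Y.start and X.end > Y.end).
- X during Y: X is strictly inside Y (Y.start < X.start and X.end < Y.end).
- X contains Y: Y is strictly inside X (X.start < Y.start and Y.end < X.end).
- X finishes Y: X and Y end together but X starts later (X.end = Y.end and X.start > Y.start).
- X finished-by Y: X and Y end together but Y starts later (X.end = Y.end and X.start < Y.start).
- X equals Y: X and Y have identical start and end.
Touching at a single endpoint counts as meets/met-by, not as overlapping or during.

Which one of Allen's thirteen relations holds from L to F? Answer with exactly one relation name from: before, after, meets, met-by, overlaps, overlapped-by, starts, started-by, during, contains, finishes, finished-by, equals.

overlaps

L = [22, 77]; F = [69, 170].
Compare endpoints: L.start < F.start, L.start < F.end, L.end > F.start, L.end < F.end.
That pattern is 'overlaps'.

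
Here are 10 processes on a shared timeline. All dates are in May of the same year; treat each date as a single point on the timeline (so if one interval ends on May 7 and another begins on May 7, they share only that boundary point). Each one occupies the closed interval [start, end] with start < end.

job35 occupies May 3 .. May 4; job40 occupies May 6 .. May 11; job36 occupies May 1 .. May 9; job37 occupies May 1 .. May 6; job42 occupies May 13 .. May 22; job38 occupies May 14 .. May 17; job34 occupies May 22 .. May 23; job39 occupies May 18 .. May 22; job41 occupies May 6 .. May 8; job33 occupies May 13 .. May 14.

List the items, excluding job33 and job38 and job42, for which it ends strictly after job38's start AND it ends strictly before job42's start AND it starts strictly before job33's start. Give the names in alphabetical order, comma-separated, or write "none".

Conditions: its end is strictly after job38's start (X.end > May 14) AND its end is strictly before job42's start (X.end < May 13) AND its start is strictly before job33's start (X.start < May 13).
job34: end May 23 > May 14? ✓; end May 23 < May 13? ✗; start May 22 < May 13? ✗ → no.
job35: end May 4 > May 14? ✗; end May 4 < May 13? ✓; start May 3 < May 13? ✓ → no.
job36: end May 9 > May 14? ✗; end May 9 < May 13? ✓; start May 1 < May 13? ✓ → no.
job37: end May 6 > May 14? ✗; end May 6 < May 13? ✓; start May 1 < May 13? ✓ → no.
job39: end May 22 > May 14? ✓; end May 22 < May 13? ✗; start May 18 < May 13? ✗ → no.
job40: end May 11 > May 14? ✗; end May 11 < May 13? ✓; start May 6 < May 13? ✓ → no.
job41: end May 8 > May 14? ✗; end May 8 < May 13? ✓; start May 6 < May 13? ✓ → no.
Result: none.

none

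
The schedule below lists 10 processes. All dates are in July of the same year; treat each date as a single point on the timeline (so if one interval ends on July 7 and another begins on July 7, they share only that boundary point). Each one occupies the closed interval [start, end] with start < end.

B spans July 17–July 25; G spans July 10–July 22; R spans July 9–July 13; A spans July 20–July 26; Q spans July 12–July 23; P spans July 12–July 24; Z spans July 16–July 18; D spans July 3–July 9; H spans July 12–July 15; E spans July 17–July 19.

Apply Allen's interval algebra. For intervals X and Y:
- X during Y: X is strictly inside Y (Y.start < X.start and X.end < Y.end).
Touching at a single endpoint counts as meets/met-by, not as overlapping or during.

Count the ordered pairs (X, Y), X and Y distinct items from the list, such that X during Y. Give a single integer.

Checking all 90 ordered pairs for relation 'during'; matching pairs in alphabetical order:
(E, G): E during G ✓
(E, P): E during P ✓
(E, Q): E during Q ✓
(H, G): H during G ✓
(Z, G): Z during G ✓
(Z, P): Z during P ✓
(Z, Q): Z during Q ✓
Count: 7.

7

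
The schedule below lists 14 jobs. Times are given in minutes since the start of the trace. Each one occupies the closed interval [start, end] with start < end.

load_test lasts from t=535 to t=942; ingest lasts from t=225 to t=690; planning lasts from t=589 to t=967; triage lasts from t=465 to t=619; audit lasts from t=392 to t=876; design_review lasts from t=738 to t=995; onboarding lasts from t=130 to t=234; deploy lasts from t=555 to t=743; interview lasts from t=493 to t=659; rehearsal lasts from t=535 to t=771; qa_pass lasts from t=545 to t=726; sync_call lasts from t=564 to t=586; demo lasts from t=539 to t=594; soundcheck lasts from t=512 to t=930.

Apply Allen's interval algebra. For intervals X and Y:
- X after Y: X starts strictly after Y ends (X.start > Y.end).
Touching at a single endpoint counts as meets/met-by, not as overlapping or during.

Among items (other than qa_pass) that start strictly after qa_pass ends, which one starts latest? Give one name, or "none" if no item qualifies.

Target qa_pass = [t=545, t=726].
audit [t=392, t=876] → contains → excluded.
demo [t=539, t=594] → overlaps → excluded.
deploy [t=555, t=743] → overlapped-by → excluded.
design_review [t=738, t=995] → after → candidate.
ingest [t=225, t=690] → overlaps → excluded.
interview [t=493, t=659] → overlaps → excluded.
load_test [t=535, t=942] → contains → excluded.
onboarding [t=130, t=234] → before → excluded.
planning [t=589, t=967] → overlapped-by → excluded.
rehearsal [t=535, t=771] → contains → excluded.
soundcheck [t=512, t=930] → contains → excluded.
sync_call [t=564, t=586] → during → excluded.
triage [t=465, t=619] → overlaps → excluded.
Among candidates, latest start is t=738 → design_review.

design_review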